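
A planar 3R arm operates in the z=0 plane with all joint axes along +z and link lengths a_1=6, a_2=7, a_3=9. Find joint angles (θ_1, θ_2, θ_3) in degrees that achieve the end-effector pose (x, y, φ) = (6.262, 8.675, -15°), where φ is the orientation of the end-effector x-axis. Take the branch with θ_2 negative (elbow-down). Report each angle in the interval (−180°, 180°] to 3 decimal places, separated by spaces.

wrist centre = target − a_3·(cos φ, sin φ) = (-2.4313, 11.0044)
cos θ_2 = (127.0076−6²−7²)/(2·6·7) = 0.5001; θ_2 = -59.9940° (elbow-down)
β = atan2(11.0044,-2.4313) = 102.4589°; ψ = atan2(-6.0618,9.5006) = -32.5396°
θ_1 = β − ψ = 134.9986°
θ_3 = φ − θ_1 − θ_2 = -90.0045° (wrapped to (-180°,180°])

134.999 -59.994 -90.005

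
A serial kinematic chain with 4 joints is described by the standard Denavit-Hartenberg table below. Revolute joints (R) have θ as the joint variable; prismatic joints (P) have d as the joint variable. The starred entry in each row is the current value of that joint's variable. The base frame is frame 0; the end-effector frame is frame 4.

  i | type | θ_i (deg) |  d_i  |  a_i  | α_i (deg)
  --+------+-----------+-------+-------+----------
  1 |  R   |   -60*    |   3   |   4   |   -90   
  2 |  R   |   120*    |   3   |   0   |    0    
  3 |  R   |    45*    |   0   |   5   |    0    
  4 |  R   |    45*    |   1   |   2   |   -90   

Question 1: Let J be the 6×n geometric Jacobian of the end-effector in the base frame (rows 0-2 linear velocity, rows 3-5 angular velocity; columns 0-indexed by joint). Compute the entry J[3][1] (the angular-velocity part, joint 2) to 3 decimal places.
0.866

axis z_1 = (0.8660,0.5000,0.0000); lever o_n−o_1 = (0.1833,7.6826,-0.2941)
cross product → J_v[:, 1] = (-0.1470,0.2547,6.5617)
J_ω[:, 1] = z_1
entry J[3][1] = 0.8660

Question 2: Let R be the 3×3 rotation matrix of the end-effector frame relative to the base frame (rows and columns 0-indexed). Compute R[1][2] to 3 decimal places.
-0.433

End-effector z-axis (col 2 of R) = (0.2500,-0.4330,0.8660)
R[1][2] = -0.4330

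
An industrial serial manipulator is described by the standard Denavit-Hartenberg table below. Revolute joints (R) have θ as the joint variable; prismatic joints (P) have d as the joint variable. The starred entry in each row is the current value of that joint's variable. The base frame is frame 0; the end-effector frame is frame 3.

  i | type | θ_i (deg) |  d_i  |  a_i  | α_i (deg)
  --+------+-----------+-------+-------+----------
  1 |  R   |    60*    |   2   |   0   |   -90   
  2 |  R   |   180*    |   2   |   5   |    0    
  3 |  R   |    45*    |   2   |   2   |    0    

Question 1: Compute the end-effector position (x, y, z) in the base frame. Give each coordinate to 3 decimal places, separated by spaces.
after link 1: o_1 = (0.0000, 0.0000, 2.0000)
after link 2: o_2 = (-4.2321, -3.3301, 2.0000)
after link 3: o_3 = (-6.6712, -3.5549, 3.4142)

-6.671 -3.555 3.414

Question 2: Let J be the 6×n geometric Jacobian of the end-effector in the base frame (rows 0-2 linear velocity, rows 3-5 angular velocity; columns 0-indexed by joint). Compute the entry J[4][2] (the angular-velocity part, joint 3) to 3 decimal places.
0.500

axis z_2 = (-0.8660,0.5000,0.0000); lever o_n−o_2 = (-2.4392,-0.2247,1.4142)
cross product → J_v[:, 2] = (0.7071,1.2247,1.4142)
J_ω[:, 2] = z_2
entry J[4][2] = 0.5000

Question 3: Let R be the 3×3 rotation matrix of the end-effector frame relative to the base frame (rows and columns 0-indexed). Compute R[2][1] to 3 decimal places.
End-effector y-axis (col 1 of R) = (0.3536,0.6124,0.7071)
R[2][1] = 0.7071

0.707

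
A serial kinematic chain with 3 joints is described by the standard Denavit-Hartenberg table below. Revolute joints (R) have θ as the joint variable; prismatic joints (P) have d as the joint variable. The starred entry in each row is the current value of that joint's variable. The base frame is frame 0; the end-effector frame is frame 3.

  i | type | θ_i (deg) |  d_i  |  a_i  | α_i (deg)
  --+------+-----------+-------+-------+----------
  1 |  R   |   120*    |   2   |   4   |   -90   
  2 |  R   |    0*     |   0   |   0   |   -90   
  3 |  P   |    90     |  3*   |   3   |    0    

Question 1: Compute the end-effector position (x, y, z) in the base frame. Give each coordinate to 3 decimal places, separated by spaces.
0.598 4.964 -1.000

after link 1: o_1 = (-2.0000, 3.4641, 2.0000)
after link 2: o_2 = (-2.0000, 3.4641, 2.0000)
after link 3: o_3 = (0.5981, 4.9641, -1.0000)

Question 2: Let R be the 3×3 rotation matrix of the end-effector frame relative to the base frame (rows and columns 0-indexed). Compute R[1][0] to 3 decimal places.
0.500

End-effector x-axis (col 0 of R) = (0.8660,0.5000,-0.0000)
R[1][0] = 0.5000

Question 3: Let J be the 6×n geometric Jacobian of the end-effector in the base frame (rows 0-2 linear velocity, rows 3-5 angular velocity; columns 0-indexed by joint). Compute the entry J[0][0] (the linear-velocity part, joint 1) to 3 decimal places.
-4.964

axis z_0 = ẑ; lever o_n−o_0 = (0.5981,4.9641,-1.0000)
cross product → J_v[:, 0] = (-4.9641,0.5981,0.0000)
J_ω[:, 0] = z_0
entry J[0][0] = -4.9641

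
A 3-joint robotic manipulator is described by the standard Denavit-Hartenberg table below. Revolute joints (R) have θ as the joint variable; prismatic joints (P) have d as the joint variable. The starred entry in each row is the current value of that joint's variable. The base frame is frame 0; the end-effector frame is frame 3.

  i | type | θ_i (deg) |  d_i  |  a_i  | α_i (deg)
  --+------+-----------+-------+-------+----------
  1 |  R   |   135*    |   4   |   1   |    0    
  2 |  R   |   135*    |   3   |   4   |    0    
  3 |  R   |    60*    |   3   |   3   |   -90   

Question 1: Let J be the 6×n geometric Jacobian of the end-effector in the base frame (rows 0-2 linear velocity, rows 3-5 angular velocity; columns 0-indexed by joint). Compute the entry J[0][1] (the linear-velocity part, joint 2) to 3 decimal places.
axis z_1 = (0.0000,0.0000,1.0000); lever o_n−o_1 = (2.5981,-5.5000,6.0000)
cross product → J_v[:, 1] = (5.5000,2.5981,-0.0000)
J_ω[:, 1] = z_1
entry J[0][1] = 5.5000

5.500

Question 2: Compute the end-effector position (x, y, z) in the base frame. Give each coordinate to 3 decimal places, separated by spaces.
1.891 -4.793 10.000

after link 1: o_1 = (-0.7071, 0.7071, 4.0000)
after link 2: o_2 = (-0.7071, -3.2929, 7.0000)
after link 3: o_3 = (1.8910, -4.7929, 10.0000)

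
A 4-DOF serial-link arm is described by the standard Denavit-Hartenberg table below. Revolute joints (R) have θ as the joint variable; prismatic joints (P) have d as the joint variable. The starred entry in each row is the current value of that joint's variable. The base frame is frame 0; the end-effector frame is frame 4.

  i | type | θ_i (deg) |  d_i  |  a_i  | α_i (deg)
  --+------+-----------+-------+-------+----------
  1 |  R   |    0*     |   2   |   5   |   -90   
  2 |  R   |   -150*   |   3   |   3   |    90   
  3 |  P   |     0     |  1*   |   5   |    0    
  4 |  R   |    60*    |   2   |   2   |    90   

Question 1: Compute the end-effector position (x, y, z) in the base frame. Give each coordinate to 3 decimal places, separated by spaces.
-4.294 4.732 3.902

after link 1: o_1 = (5.0000, 0.0000, 2.0000)
after link 2: o_2 = (2.4019, 3.0000, 3.5000)
after link 3: o_3 = (-2.4282, 3.0000, 5.1340)
after link 4: o_4 = (-4.2942, 4.7321, 3.9019)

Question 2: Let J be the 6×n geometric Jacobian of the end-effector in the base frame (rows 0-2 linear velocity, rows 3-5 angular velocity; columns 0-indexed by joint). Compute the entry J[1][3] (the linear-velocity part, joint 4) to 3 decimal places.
1.000

axis z_3 = (-0.5000,0.0000,-0.8660); lever o_n−o_3 = (-1.8660,1.7321,-1.2321)
cross product → J_v[:, 3] = (1.5000,1.0000,-0.8660)
J_ω[:, 3] = z_3
entry J[1][3] = 1.0000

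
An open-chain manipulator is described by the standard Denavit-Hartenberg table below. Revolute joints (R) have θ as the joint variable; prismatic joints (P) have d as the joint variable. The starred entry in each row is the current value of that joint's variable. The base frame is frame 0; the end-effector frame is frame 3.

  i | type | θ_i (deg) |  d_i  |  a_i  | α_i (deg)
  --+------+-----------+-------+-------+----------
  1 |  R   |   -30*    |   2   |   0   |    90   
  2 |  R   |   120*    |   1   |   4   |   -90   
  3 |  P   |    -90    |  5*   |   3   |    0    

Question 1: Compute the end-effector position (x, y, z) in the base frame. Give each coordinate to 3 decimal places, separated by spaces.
-7.482 -0.299 2.964

after link 1: o_1 = (0.0000, 0.0000, 2.0000)
after link 2: o_2 = (-2.2321, 0.1340, 5.4641)
after link 3: o_3 = (-7.4821, -0.2990, 2.9641)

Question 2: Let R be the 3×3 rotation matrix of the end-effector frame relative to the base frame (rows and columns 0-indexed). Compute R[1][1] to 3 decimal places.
End-effector y-axis (col 1 of R) = (-0.4330,0.2500,0.8660)
R[1][1] = 0.2500

0.250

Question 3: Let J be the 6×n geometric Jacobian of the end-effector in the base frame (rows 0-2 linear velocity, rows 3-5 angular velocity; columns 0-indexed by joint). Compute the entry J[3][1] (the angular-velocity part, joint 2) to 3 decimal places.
-0.500

axis z_1 = (-0.5000,-0.8660,0.0000); lever o_n−o_1 = (-7.4821,-0.2990,0.9641)
cross product → J_v[:, 1] = (-0.8349,0.4821,-6.3301)
J_ω[:, 1] = z_1
entry J[3][1] = -0.5000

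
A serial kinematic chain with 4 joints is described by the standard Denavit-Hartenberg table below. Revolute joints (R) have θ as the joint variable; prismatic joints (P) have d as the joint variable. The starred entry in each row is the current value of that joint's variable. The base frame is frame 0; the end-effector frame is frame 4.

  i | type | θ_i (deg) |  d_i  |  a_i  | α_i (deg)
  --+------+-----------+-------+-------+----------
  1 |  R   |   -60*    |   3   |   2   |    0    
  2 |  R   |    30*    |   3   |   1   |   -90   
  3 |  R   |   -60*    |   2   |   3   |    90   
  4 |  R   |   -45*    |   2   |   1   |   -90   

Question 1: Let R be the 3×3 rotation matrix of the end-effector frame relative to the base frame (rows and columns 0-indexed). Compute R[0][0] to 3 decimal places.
End-effector x-axis (col 0 of R) = (-0.0474,-0.7891,0.6124)
R[0][0] = -0.0474

-0.047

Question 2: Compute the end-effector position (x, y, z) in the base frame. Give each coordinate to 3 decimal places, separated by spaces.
after link 1: o_1 = (1.0000, -1.7321, 3.0000)
after link 2: o_2 = (1.8660, -2.2321, 6.0000)
after link 3: o_3 = (4.1651, -1.2500, 8.5981)
after link 4: o_4 = (2.6177, -1.1731, 10.2104)

2.618 -1.173 10.210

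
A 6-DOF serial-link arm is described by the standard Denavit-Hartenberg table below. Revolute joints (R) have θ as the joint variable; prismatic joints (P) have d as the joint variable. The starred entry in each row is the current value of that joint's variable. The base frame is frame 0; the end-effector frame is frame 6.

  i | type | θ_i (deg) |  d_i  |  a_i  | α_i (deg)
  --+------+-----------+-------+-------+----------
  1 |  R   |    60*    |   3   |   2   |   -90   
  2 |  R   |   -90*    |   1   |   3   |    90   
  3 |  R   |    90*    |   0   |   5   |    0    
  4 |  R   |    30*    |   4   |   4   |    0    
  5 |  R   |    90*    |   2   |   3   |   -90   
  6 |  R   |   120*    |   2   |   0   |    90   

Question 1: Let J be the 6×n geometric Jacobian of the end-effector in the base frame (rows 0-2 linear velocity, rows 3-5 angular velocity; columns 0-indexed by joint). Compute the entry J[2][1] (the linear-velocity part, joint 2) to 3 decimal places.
6.000

axis z_1 = (-0.8660,0.5000,0.0000); lever o_n−o_1 = (-8.3971,-2.0801,-0.5981)
cross product → J_v[:, 1] = (-0.2990,-0.5179,6.0000)
J_ω[:, 1] = z_1
entry J[2][1] = 6.0000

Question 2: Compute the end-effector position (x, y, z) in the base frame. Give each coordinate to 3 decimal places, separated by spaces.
after link 1: o_1 = (1.0000, 1.7321, 3.0000)
after link 2: o_2 = (0.1340, 2.2321, 6.0000)
after link 3: o_3 = (-4.1962, 4.7321, 6.0000)
after link 4: o_4 = (-9.1962, 3.0000, 4.0000)
after link 5: o_5 = (-8.8971, 0.5179, 1.4019)
after link 6: o_6 = (-7.3971, -0.3481, 2.4019)

-7.397 -0.348 2.402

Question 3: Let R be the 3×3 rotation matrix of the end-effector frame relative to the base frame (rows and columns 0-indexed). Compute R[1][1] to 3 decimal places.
-0.433

End-effector y-axis (col 1 of R) = (0.7500,-0.4330,0.5000)
R[1][1] = -0.4330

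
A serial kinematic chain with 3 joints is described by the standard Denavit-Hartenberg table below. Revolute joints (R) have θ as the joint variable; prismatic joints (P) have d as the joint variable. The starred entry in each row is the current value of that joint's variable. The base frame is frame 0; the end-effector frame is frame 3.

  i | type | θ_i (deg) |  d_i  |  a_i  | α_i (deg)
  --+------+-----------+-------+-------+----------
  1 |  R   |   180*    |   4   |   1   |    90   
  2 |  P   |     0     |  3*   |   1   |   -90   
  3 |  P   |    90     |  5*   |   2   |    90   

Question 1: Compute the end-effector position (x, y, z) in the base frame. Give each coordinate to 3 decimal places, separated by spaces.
after link 1: o_1 = (-1.0000, 0.0000, 4.0000)
after link 2: o_2 = (-2.0000, 3.0000, 4.0000)
after link 3: o_3 = (-2.0000, 1.0000, 9.0000)

-2.000 1.000 9.000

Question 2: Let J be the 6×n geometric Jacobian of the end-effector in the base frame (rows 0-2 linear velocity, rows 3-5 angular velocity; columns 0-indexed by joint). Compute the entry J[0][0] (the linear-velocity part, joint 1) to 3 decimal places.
-1.000

axis z_0 = ẑ; lever o_n−o_0 = (-2.0000,1.0000,9.0000)
cross product → J_v[:, 0] = (-1.0000,-2.0000,0.0000)
J_ω[:, 0] = z_0
entry J[0][0] = -1.0000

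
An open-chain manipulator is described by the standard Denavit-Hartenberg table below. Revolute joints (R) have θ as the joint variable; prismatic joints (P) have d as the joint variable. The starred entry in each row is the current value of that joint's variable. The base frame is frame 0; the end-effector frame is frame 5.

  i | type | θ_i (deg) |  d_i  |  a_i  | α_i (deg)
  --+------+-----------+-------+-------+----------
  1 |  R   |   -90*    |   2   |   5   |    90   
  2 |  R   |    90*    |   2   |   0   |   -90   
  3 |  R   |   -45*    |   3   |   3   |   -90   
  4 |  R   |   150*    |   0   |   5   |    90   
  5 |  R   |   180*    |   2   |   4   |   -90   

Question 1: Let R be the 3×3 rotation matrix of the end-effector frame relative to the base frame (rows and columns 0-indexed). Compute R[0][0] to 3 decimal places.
-0.612

End-effector x-axis (col 0 of R) = (-0.6124,0.5000,0.6124)
R[0][0] = -0.6124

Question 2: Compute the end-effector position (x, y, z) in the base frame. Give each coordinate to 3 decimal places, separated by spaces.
after link 1: o_1 = (0.0000, -5.0000, 2.0000)
after link 2: o_2 = (-2.0000, -5.0000, 2.0000)
after link 3: o_3 = (-4.1213, -2.0000, 4.1213)
after link 4: o_4 = (-1.0595, -4.5000, 1.0595)
after link 5: o_5 = (-4.2161, -4.2321, 4.2161)

-4.216 -4.232 4.216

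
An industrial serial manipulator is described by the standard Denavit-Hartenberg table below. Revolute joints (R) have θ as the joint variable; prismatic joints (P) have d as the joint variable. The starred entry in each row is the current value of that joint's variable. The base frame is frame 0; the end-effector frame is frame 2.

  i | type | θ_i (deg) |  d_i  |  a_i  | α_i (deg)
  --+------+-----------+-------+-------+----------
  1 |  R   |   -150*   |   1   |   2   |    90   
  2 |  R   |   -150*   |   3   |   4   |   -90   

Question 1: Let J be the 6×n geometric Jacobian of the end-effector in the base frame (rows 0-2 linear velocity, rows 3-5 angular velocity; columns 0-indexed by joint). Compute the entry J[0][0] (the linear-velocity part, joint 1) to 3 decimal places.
-3.330

axis z_0 = ẑ; lever o_n−o_0 = (-0.2321,3.3301,-1.0000)
cross product → J_v[:, 0] = (-3.3301,-0.2321,0.0000)
J_ω[:, 0] = z_0
entry J[0][0] = -3.3301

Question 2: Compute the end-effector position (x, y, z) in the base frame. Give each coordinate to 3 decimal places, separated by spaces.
after link 1: o_1 = (-1.7321, -1.0000, 1.0000)
after link 2: o_2 = (-0.2321, 3.3301, -1.0000)

-0.232 3.330 -1.000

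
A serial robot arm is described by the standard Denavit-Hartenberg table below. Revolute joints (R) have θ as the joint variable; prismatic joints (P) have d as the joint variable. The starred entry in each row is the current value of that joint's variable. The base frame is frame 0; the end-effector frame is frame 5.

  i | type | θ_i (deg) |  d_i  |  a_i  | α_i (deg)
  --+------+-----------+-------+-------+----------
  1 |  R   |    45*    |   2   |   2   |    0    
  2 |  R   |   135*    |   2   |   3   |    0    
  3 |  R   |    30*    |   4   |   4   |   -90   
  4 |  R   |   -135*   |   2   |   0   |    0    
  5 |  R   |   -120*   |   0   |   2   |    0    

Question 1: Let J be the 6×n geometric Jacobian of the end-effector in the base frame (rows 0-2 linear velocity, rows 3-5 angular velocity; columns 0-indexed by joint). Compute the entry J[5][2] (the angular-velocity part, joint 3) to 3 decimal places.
1.000

axis z_2 = (0.0000,0.0000,1.0000); lever o_n−o_2 = (-2.0158,-3.4732,2.0681)
cross product → J_v[:, 2] = (3.4732,-2.0158,0.0000)
J_ω[:, 2] = z_2
entry J[5][2] = 1.0000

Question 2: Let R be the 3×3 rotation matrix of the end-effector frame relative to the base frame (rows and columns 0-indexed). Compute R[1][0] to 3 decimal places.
0.129

End-effector x-axis (col 0 of R) = (0.2241,0.1294,-0.9659)
R[1][0] = 0.1294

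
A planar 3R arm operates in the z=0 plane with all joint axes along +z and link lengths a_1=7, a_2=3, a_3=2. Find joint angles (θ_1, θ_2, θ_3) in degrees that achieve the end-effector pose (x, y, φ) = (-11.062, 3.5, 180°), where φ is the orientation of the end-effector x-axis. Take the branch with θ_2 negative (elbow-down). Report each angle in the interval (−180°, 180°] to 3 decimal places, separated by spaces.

167.767 -30.009 42.242

wrist centre = target − a_3·(cos φ, sin φ) = (-9.0620, 3.5000)
cos θ_2 = (94.3698−7²−3²)/(2·7·3) = 0.8659; θ_2 = -30.0088° (elbow-down)
β = atan2(3.5000,-9.0620) = 158.8820°; ψ = atan2(-1.5004,9.5978) = -8.8849°
θ_1 = β − ψ = 167.7670°
θ_3 = φ − θ_1 − θ_2 = 42.2418° (wrapped to (-180°,180°])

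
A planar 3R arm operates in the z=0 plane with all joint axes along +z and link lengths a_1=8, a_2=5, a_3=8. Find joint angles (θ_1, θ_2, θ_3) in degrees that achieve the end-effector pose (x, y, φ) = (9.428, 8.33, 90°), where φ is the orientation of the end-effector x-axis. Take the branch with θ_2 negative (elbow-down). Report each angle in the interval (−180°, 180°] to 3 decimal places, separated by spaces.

34.011 -90.003 145.992

wrist centre = target − a_3·(cos φ, sin φ) = (9.4280, 0.3300)
cos θ_2 = (88.9961−8²−5²)/(2·8·5) = -0.0000; θ_2 = -90.0028° (elbow-down)
β = atan2(0.3300,9.4280) = 2.0047°; ψ = atan2(-5.0000,7.9998) = -32.0062°
θ_1 = β − ψ = 34.0108°
θ_3 = φ − θ_1 − θ_2 = 145.9920° (wrapped to (-180°,180°])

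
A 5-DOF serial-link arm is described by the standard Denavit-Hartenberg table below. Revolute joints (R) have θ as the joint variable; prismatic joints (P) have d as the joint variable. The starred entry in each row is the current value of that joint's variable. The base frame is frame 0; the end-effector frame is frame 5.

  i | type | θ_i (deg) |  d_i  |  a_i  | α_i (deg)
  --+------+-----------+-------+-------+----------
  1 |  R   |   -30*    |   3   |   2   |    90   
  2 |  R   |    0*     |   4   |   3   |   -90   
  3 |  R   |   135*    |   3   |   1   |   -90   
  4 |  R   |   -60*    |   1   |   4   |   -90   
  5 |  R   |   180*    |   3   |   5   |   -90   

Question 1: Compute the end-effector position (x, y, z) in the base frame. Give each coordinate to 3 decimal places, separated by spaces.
after link 1: o_1 = (1.7321, -1.0000, 3.0000)
after link 2: o_2 = (2.3301, -5.9641, 3.0000)
after link 3: o_3 = (2.0713, -4.9982, 6.0000)
after link 4: o_4 = (0.5877, -3.3251, 9.4641)
after link 5: o_5 = (0.5624, -3.2304, 3.6340)

0.562 -3.230 3.634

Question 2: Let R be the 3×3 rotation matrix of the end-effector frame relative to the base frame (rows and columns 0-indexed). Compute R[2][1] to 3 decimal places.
0.500

End-effector y-axis (col 1 of R) = (0.2241,-0.8365,0.5000)
R[2][1] = 0.5000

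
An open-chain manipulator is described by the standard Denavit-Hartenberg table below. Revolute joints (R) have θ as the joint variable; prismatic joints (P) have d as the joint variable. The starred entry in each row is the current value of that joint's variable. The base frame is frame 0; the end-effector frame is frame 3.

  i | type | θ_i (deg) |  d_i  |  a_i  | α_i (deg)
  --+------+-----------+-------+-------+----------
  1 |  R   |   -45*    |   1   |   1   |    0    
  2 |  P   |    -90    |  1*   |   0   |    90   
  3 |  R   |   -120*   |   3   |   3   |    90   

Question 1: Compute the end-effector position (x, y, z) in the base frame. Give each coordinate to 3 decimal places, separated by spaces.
-0.354 2.475 -0.598

after link 1: o_1 = (0.7071, -0.7071, 1.0000)
after link 2: o_2 = (0.7071, -0.7071, 2.0000)
after link 3: o_3 = (-0.3536, 2.4749, -0.5981)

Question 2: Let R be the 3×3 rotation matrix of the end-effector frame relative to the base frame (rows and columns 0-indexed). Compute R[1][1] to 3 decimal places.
End-effector y-axis (col 1 of R) = (-0.7071,0.7071,0.0000)
R[1][1] = 0.7071

0.707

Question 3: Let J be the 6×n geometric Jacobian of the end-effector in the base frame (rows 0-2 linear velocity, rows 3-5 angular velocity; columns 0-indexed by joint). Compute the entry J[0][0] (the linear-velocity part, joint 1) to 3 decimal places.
-2.475

axis z_0 = ẑ; lever o_n−o_0 = (-0.3536,2.4749,-0.5981)
cross product → J_v[:, 0] = (-2.4749,-0.3536,0.0000)
J_ω[:, 0] = z_0
entry J[0][0] = -2.4749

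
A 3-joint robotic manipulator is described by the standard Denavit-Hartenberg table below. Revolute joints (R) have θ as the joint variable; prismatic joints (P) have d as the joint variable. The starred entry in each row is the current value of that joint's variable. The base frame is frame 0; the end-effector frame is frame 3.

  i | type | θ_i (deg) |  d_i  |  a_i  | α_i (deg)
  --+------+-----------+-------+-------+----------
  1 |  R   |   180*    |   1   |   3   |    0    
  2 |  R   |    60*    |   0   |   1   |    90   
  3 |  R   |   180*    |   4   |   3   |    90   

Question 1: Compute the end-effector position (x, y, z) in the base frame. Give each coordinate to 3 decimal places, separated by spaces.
-5.464 3.732 1.000

after link 1: o_1 = (-3.0000, 0.0000, 1.0000)
after link 2: o_2 = (-3.5000, -0.8660, 1.0000)
after link 3: o_3 = (-5.4641, 3.7321, 1.0000)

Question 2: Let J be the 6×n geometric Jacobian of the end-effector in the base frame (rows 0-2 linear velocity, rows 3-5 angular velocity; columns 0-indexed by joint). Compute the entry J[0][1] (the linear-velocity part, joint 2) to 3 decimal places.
-3.732

axis z_1 = (0.0000,0.0000,1.0000); lever o_n−o_1 = (-2.4641,3.7321,0.0000)
cross product → J_v[:, 1] = (-3.7321,-2.4641,0.0000)
J_ω[:, 1] = z_1
entry J[0][1] = -3.7321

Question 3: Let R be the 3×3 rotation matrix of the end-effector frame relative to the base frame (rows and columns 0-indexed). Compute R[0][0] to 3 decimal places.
End-effector x-axis (col 0 of R) = (0.5000,0.8660,0.0000)
R[0][0] = 0.5000

0.500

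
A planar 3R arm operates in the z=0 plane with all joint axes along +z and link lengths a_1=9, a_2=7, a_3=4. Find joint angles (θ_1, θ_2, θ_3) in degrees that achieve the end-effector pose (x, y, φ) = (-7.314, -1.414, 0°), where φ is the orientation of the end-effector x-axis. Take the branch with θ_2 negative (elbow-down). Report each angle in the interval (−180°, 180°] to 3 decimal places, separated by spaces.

wrist centre = target − a_3·(cos φ, sin φ) = (-11.3140, -1.4140)
cos θ_2 = (130.0060−9²−7²)/(2·9·7) = 0.0000; θ_2 = -89.9973° (elbow-down)
β = atan2(-1.4140,-11.3140) = -172.8762°; ψ = atan2(-7.0000,9.0003) = -37.8740°
θ_1 = β − ψ = -135.0023°
θ_3 = φ − θ_1 − θ_2 = -135.0005° (wrapped to (-180°,180°])

-135.002 -89.997 -135.000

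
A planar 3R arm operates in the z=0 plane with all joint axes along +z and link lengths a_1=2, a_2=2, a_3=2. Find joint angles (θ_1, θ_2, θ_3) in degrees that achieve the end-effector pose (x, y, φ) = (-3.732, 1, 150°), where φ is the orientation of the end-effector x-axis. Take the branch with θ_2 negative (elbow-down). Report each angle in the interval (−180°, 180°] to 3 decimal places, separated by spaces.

-119.999 -120.002 30.001

wrist centre = target − a_3·(cos φ, sin φ) = (-1.9999, 0.0000)
cos θ_2 = (3.9998−2²−2²)/(2·2·2) = -0.5000; θ_2 = -120.0017° (elbow-down)
β = atan2(0.0000,-1.9999) = 180.0000°; ψ = atan2(-1.7320,0.9999) = -60.0008°
θ_1 = β − ψ = 240.0008°
θ_3 = φ − θ_1 − θ_2 = 30.0008° (wrapped to (-180°,180°])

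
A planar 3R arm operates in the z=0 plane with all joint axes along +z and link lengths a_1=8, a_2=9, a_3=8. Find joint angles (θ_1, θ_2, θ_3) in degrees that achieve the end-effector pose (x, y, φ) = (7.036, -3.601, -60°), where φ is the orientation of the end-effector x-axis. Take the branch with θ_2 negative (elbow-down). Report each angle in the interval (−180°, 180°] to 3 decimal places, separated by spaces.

wrist centre = target − a_3·(cos φ, sin φ) = (3.0360, 3.3272)
cos θ_2 = (20.2876−8²−9²)/(2·8·9) = -0.8661; θ_2 = -150.0038° (elbow-down)
β = atan2(3.3272,3.0360) = 47.6202°; ψ = atan2(-4.4995,0.2055) = -87.3853°
θ_1 = β − ψ = 135.0056°
θ_3 = φ − θ_1 − θ_2 = -45.0018° (wrapped to (-180°,180°])

135.006 -150.004 -45.002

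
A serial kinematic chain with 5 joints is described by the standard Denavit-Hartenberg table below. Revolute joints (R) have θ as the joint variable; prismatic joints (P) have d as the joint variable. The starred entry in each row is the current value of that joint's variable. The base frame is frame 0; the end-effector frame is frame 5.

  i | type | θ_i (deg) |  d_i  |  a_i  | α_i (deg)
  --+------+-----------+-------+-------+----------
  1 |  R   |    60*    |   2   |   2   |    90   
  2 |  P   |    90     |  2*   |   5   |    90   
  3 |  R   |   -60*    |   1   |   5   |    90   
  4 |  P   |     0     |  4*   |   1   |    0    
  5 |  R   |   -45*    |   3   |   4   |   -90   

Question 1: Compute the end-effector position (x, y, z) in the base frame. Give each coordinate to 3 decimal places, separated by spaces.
-7.835 4.721 5.352

after link 1: o_1 = (1.0000, 1.7321, 2.0000)
after link 2: o_2 = (2.7321, 0.7321, 7.0000)
after link 3: o_3 = (-0.5179, 3.7631, 9.5000)
after link 4: o_4 = (-3.0000, 5.1962, 6.5359)
after link 5: o_5 = (-7.8346, 4.7214, 5.3520)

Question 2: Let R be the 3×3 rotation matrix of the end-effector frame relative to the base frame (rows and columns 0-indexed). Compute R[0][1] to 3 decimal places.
End-effector y-axis (col 1 of R) = (0.4330,-0.2500,0.8660)
R[0][1] = 0.4330

0.433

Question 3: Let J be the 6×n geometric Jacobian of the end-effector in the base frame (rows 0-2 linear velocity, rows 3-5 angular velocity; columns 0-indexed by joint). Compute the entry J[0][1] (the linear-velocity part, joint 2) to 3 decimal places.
prismatic axis z_1 = (0.8660,-0.5000,0.0000)
J_v[:, 1] = z_1; J_ω[:, 1] = (0,0,0)
entry J[0][1] = 0.8660

0.866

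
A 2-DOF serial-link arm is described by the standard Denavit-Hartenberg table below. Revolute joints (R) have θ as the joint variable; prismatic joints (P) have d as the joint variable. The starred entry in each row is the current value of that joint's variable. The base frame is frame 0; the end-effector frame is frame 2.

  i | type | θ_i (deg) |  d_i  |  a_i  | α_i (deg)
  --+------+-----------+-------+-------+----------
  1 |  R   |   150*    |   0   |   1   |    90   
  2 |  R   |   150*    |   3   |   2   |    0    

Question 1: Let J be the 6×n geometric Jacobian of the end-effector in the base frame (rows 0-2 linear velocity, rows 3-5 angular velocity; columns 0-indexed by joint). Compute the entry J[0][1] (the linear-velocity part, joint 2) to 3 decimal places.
0.866

axis z_1 = (0.5000,0.8660,0.0000); lever o_n−o_1 = (3.0000,1.7321,1.0000)
cross product → J_v[:, 1] = (0.8660,-0.5000,-1.7321)
J_ω[:, 1] = z_1
entry J[0][1] = 0.8660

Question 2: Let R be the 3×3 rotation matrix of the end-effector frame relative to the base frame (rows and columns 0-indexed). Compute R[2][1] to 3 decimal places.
End-effector y-axis (col 1 of R) = (0.4330,-0.2500,-0.8660)
R[2][1] = -0.8660

-0.866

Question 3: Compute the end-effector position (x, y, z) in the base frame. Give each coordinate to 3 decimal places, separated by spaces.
after link 1: o_1 = (-0.8660, 0.5000, 0.0000)
after link 2: o_2 = (2.1340, 2.2321, 1.0000)

2.134 2.232 1.000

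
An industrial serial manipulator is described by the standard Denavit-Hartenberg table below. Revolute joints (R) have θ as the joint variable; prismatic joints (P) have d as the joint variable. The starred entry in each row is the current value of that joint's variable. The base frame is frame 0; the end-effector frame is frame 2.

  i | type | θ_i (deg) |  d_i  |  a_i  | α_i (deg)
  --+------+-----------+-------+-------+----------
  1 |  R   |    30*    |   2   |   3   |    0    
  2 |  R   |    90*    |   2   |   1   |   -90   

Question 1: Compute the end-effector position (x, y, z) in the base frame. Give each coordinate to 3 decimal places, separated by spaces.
after link 1: o_1 = (2.5981, 1.5000, 2.0000)
after link 2: o_2 = (2.0981, 2.3660, 4.0000)

2.098 2.366 4.000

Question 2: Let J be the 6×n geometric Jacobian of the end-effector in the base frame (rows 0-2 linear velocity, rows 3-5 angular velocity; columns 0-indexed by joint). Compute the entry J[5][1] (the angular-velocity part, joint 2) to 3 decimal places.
1.000

axis z_1 = (0.0000,0.0000,1.0000); lever o_n−o_1 = (-0.5000,0.8660,2.0000)
cross product → J_v[:, 1] = (-0.8660,-0.5000,0.0000)
J_ω[:, 1] = z_1
entry J[5][1] = 1.0000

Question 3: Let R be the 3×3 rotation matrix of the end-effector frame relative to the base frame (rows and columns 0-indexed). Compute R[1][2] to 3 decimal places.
End-effector z-axis (col 2 of R) = (-0.8660,-0.5000,0.0000)
R[1][2] = -0.5000

-0.500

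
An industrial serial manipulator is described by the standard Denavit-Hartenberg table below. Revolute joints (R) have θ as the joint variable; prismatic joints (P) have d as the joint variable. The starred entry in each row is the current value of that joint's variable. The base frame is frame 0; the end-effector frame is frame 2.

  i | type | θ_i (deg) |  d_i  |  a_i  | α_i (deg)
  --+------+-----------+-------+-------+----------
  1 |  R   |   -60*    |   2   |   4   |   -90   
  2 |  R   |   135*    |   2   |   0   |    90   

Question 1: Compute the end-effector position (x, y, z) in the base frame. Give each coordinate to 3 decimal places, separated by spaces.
3.732 -2.464 2.000

after link 1: o_1 = (2.0000, -3.4641, 2.0000)
after link 2: o_2 = (3.7321, -2.4641, 2.0000)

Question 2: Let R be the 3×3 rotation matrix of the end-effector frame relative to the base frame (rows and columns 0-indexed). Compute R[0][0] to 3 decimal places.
End-effector x-axis (col 0 of R) = (-0.3536,0.6124,-0.7071)
R[0][0] = -0.3536

-0.354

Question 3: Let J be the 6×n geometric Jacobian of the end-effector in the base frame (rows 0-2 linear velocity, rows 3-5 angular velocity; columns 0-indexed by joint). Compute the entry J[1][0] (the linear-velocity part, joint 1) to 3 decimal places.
3.732

axis z_0 = ẑ; lever o_n−o_0 = (3.7321,-2.4641,2.0000)
cross product → J_v[:, 0] = (2.4641,3.7321,-0.0000)
J_ω[:, 0] = z_0
entry J[1][0] = 3.7321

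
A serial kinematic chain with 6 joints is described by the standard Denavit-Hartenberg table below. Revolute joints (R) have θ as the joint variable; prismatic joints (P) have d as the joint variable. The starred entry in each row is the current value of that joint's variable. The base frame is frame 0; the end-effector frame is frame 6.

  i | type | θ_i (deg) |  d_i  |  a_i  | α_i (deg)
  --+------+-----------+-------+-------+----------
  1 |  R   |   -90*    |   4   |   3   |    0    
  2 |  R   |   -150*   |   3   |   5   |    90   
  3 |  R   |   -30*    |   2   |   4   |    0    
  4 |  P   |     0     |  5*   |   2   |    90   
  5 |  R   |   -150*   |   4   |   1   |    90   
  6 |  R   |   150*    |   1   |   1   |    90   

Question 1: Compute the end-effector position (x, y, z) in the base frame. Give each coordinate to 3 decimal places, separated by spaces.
3.048 7.319 0.411

after link 1: o_1 = (0.0000, -3.0000, 4.0000)
after link 2: o_2 = (-2.5000, 1.3301, 7.0000)
after link 3: o_3 = (-2.5000, 5.3301, 5.0000)
after link 4: o_4 = (0.9641, 9.3301, 4.0000)
after link 5: o_5 = (1.9061, 6.6986, 0.9689)
after link 6: o_6 = (3.0478, 7.3191, 0.4109)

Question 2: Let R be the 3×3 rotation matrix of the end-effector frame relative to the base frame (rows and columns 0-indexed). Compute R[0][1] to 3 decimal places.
End-effector y-axis (col 1 of R) = (0.9665,0.0580,0.2500)
R[0][1] = 0.9665

0.967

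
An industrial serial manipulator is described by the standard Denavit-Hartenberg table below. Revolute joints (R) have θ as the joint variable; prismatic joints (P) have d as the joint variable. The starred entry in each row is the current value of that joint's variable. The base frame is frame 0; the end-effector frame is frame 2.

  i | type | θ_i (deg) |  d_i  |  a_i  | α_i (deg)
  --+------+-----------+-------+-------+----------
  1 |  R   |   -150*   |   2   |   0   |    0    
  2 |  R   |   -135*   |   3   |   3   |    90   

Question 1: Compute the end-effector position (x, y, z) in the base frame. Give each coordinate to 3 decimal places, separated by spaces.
0.776 2.898 5.000

after link 1: o_1 = (0.0000, 0.0000, 2.0000)
after link 2: o_2 = (0.7765, 2.8978, 5.0000)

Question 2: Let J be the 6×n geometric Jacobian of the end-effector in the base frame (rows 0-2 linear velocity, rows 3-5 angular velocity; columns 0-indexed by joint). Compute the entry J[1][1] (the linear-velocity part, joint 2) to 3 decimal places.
axis z_1 = (0.0000,0.0000,1.0000); lever o_n−o_1 = (0.7765,2.8978,3.0000)
cross product → J_v[:, 1] = (-2.8978,0.7765,0.0000)
J_ω[:, 1] = z_1
entry J[1][1] = 0.7765

0.776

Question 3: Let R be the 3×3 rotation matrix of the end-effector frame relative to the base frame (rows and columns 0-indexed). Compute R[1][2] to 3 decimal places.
-0.259

End-effector z-axis (col 2 of R) = (0.9659,-0.2588,0.0000)
R[1][2] = -0.2588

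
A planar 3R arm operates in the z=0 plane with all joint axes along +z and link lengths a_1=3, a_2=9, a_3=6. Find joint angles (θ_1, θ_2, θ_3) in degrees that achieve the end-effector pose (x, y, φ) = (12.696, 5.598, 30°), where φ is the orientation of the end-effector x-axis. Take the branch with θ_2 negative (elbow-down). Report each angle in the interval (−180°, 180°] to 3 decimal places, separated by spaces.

120.003 -120.003 30.000

wrist centre = target − a_3·(cos φ, sin φ) = (7.4998, 2.5980)
cos θ_2 = (62.9973−3²−9²)/(2·3·9) = -0.5000; θ_2 = -120.0033° (elbow-down)
β = atan2(2.5980,7.4998) = 19.1064°; ψ = atan2(-7.7940,-1.5004) = -100.8969°
θ_1 = β − ψ = 120.0034°
θ_3 = φ − θ_1 − θ_2 = 29.9999° (wrapped to (-180°,180°])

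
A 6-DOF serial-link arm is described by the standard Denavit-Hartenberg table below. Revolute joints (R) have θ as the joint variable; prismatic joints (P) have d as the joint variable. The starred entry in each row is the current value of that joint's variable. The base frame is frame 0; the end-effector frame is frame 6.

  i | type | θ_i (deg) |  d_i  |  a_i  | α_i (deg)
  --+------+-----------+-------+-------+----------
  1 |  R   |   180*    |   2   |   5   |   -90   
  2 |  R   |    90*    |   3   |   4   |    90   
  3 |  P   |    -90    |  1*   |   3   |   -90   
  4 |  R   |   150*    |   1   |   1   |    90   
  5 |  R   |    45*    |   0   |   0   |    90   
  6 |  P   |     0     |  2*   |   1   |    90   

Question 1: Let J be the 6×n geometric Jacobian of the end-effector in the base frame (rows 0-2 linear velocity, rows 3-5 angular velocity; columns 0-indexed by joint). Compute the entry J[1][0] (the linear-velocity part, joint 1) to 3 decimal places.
-4.439

axis z_0 = ẑ; lever o_n−o_0 = (-4.4393,-2.7031,-2.2929)
cross product → J_v[:, 0] = (2.7031,-4.4393,0.0000)
J_ω[:, 0] = z_0
entry J[1][0] = -4.4393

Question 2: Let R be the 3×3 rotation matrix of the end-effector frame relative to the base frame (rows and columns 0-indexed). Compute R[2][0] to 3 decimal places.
End-effector x-axis (col 0 of R) = (0.3536,-0.6124,-0.7071)
R[2][0] = -0.7071

-0.707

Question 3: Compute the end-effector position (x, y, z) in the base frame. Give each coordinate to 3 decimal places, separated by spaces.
-4.439 -2.703 -2.293

after link 1: o_1 = (-5.0000, 0.0000, 2.0000)
after link 2: o_2 = (-5.0000, -3.0000, -2.0000)
after link 3: o_3 = (-6.0000, 0.0000, -2.0000)
after link 4: o_4 = (-5.5000, -0.8660, -3.0000)
after link 5: o_5 = (-5.5000, -0.8660, -3.0000)
after link 6: o_6 = (-4.4393, -2.7031, -2.2929)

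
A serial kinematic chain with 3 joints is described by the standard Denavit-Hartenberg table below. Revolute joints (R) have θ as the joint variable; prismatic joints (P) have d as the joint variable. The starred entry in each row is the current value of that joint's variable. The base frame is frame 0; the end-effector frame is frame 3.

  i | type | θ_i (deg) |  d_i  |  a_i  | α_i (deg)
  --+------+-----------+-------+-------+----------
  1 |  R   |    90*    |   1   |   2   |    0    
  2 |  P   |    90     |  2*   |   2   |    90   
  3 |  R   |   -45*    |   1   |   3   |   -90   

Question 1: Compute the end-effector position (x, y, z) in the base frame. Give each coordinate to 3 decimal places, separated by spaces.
after link 1: o_1 = (0.0000, 2.0000, 1.0000)
after link 2: o_2 = (-2.0000, 2.0000, 3.0000)
after link 3: o_3 = (-4.1213, 3.0000, 0.8787)

-4.121 3.000 0.879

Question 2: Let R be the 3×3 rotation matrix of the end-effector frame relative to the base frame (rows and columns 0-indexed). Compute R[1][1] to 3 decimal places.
End-effector y-axis (col 1 of R) = (-0.0000,-1.0000,-0.0000)
R[1][1] = -1.0000

-1.000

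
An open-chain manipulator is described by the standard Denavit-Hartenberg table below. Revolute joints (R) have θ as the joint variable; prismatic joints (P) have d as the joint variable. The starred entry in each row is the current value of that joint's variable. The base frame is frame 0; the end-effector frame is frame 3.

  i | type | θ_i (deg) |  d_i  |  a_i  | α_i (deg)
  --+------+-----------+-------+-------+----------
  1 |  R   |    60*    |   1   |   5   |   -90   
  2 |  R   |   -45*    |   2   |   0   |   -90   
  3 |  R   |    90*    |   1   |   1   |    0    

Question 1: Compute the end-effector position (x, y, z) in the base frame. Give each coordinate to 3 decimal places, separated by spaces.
1.988 5.442 0.293

after link 1: o_1 = (2.5000, 4.3301, 1.0000)
after link 2: o_2 = (0.7679, 5.3301, 1.0000)
after link 3: o_3 = (1.9875, 5.4425, 0.2929)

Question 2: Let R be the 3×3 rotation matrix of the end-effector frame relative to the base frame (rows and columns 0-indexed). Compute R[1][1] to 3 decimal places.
End-effector y-axis (col 1 of R) = (-0.3536,-0.6124,-0.7071)
R[1][1] = -0.6124

-0.612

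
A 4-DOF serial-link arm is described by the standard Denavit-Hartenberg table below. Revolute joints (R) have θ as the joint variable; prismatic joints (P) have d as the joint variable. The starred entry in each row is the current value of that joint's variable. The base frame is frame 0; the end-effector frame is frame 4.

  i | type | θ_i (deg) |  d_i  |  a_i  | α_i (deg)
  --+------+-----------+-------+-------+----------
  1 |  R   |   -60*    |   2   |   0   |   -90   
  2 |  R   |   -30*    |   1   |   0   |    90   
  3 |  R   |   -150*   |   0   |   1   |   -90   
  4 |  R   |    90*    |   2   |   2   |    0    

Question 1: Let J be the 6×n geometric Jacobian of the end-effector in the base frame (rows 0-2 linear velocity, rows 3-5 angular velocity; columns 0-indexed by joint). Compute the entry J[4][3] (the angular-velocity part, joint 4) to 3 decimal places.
axis z_3 = (-0.5335,-0.8080,0.2500); lever o_n−o_3 = (-0.5670,-2.4821,-1.2321)
cross product → J_v[:, 3] = (1.6160,-0.7990,0.8660)
J_ω[:, 3] = z_3
entry J[4][3] = -0.8080

-0.808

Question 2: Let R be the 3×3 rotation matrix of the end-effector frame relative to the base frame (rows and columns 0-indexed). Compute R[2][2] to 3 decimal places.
End-effector z-axis (col 2 of R) = (-0.5335,-0.8080,0.2500)
R[2][2] = 0.2500

0.250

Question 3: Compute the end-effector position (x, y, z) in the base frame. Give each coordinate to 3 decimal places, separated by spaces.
after link 1: o_1 = (0.0000, 0.0000, 2.0000)
after link 2: o_2 = (0.8660, 0.5000, 2.0000)
after link 3: o_3 = (0.0580, 0.8995, 1.5670)
after link 4: o_4 = (-0.5090, -1.5825, 0.3349)

-0.509 -1.583 0.335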